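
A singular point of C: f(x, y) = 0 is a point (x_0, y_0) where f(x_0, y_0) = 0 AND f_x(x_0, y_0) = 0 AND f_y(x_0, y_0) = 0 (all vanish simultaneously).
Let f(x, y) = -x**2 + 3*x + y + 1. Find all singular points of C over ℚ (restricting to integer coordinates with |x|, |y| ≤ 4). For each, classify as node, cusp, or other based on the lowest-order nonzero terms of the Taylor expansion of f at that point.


No singular points in the scanned grid; C is smooth there.

Compute partial derivatives:
  f_x = 3 - 2*x.
  f_y = 1.
f_y = 1 is a nonzero constant, so f_y never vanishes: no point (x, y) can satisfy f = f_x = f_y = 0. In particular no (x, y) ∈ {−4, ..., 4}² is singular; the curve is smooth.


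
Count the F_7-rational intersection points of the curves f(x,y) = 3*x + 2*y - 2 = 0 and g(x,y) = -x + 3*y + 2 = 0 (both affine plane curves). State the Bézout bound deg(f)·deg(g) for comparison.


Common zeros: {(6, 6)}; count = 1; Bézout bound = 1.

deg(f) = 1, deg(g) = 1, so Bézout bound = 1.
Scan x ∈ F_7. For each x, list the y ∈ F_7 with f(x, y) ≡ 0 and those with g(x, y) ≡ 0 (mod 7); the common zeros in that column are the intersection.
  x = 0: f ≡ 0 at y ∈ {1}; g ≡ 0 at y ∈ {4}; common: ∅.
  x = 1: f ≡ 0 at y ∈ {3}; g ≡ 0 at y ∈ {2}; common: ∅.
  x = 2: f ≡ 0 at y ∈ {5}; g ≡ 0 at y ∈ {0}; common: ∅.
  x = 3: f ≡ 0 at y ∈ {0}; g ≡ 0 at y ∈ {5}; common: ∅.
  x = 4: f ≡ 0 at y ∈ {2}; g ≡ 0 at y ∈ {3}; common: ∅.
  x = 5: f ≡ 0 at y ∈ {4}; g ≡ 0 at y ∈ {1}; common: ∅.
  x = 6: f ≡ 0 at y ∈ {6}; g ≡ 0 at y ∈ {6}; common: {6}.
Collecting: common zeros = {(6, 6)}, so the count is 1.
Comparison with the Bézout bound: 1 ≤ 1 = deg(f)·deg(g), as expected for curves with no common component (the bound is attained).


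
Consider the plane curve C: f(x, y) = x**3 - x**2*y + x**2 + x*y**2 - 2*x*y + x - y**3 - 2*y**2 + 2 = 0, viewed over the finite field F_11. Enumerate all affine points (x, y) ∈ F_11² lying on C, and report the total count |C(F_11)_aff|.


Affine F_11-points: {(0, 6), (0, 8), (1, 1), (3, 3), (7, 4), (9, 4)}; count = 6.

For each of the 121 pairs (x, y) ∈ F_11², evaluate f(x, y) mod 11. Record the zeros.
  x = 0: [0↦2, 1↦10, 2↦8, 3↦1, 4↦5, 5↦3, 6↦0, 7↦1, 8↦0, 9↦2, 10↦1]  zeros at y ∈ {6, 8}
  x = 1: [0↦5, 1↦0, 2↦9, 3↦4, 4↦1, 5↦5, 6↦10, 7↦10, 8↦10, 9↦4, 10↦8]  zeros at y ∈ {1}
  x = 2: [0↦5, 1↦7, 2↦3, 3↦9, 4↦8, 5↦5, 6↦5, 7↦2, 8↦1, 9↦7, 10↦3]  zeros at y ∈ ∅
  x = 3: [0↦8, 1↦4, 2↦7, 3↦0, 4↦10, 5↦9, 6↦2, 7↦5, 8↦1, 9↦6, 10↦3]  zeros at y ∈ {3}
  x = 4: [0↦9, 1↦8, 2↦5, 3↦5, 4↦2, 5↦1, 6↦7, 7↦3, 8↦5, 9↦7, 10↦3]  zeros at y ∈ ∅
  x = 5: [0↦3, 1↦3, 2↦3, 3↦8, 4↦1, 5↦9, 6↦4, 7↦2, 8↦8, 9↦5, 10↦9]  zeros at y ∈ ∅
  x = 6: [0↦7, 1↦6, 2↦7, 3↦4, 4↦2, 5↦6, 6↦10, 7↦8, 8↦5, 9↦6, 10↦5]  zeros at y ∈ ∅
  x = 7: [0↦5, 1↦1, 2↦1, 3↦10, 4↦0, 5↦9, 6↦9, 7↦5, 8↦2, 9↦5, 10↦8]  zeros at y ∈ {4}
  x = 8: [0↦3, 1↦5, 2↦2, 3↦10, 4↦1, 5↦2, 6↦7, 7↦10, 8↦5, 9↦8, 10↦2]  zeros at y ∈ ∅
  x = 9: [0↦7, 1↦2, 2↦5, 3↦10, 4↦0, 5↦2, 6↦10, 7↦7, 8↦9, 9↦10, 10↦4]  zeros at y ∈ {4}
  x = 10: [0↦1, 1↦9, 2↦5, 3↦5, 4↦3, 5↦4, 6↦2, 7↦2, 8↦9, 9↦6, 10↦9]  zeros at y ∈ ∅
Collecting zeros: affine points = {(0, 6), (0, 8), (1, 1), (3, 3), (7, 4), (9, 4)}.
Total count |C(F_11)_aff| = 6.


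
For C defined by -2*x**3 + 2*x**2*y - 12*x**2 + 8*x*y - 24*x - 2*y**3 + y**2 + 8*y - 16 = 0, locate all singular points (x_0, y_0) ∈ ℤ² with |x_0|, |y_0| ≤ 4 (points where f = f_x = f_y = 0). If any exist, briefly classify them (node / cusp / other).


Singular points: {(-2, 0)}; classification: cusp.

Compute partial derivatives:
  f_x = -6*x**2 + 4*x*y - 24*x + 8*y - 24.
  f_y = 2*x**2 + 8*x - 6*y**2 + 2*y + 8.
Scan x_0 ∈ {−4, ..., 4}. For each x_0, f_y(x_0, y) is a polynomial in y; find its integer roots y ∈ {−4, ..., 4}, then test f_x and f at those candidates.
  x = -4: f_y(-4, y) = -6*y**2 + 2*y + 8; vanishes at y ∈ {-1}. (-4, -1): f_x = -16 ≠ 0.
  x = -3: f_y(-3, y) = -6*y**2 + 2*y + 2; no integer root y with |y| ≤ 4.
  x = -2: f_y(-2, y) = -6*y**2 + 2*y; vanishes at y ∈ {0}. (-2, 0): f_x = 0, f = 0 — SINGULAR.
  x = -1: f_y(-1, y) = -6*y**2 + 2*y + 2; no integer root y with |y| ≤ 4.
  x = 0: f_y(0, y) = -6*y**2 + 2*y + 8; vanishes at y ∈ {-1}. (0, -1): f_x = -32 ≠ 0.
  x = 1: f_y(1, y) = -6*y**2 + 2*y + 18; no integer root y with |y| ≤ 4.
  x = 2: f_y(2, y) = -6*y**2 + 2*y + 32; no integer root y with |y| ≤ 4.
  x = 3: f_y(3, y) = -6*y**2 + 2*y + 50; no integer root y with |y| ≤ 4.
  x = 4: f_y(4, y) = -6*y**2 + 2*y + 72; no integer root y with |y| ≤ 4.
Only singular point on the grid: (-2, 0).
Classify: substitute x = -2 + u, y = 0 + v and expand: f = -2*u**3 + 2*u**2*v - 2*v**3 + v**2.
No constant or linear terms (consistent with a singular point). Quadratic part: v**2. Cubic part: -2*u**3 + 2*u**2*v - 2*v**3.
The quadratic part v**2 is a perfect square, so there is a single (double) tangent line v = 0, i.e. y = 0. Restricting the cubic part to that line (v = 0) leaves -2*u**3 ≠ 0, so f is not divisible by v and the branch is v² ≈ 2*u**3 to lowest order — this is a cusp.
Classification: cusp.


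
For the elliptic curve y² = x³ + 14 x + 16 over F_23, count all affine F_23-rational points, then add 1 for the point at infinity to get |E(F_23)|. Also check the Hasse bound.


Affine points = {(0, 4), (0, 19), (1, 10), (1, 13), (2, 11), (2, 12), (3, 4), (3, 19), (5, 2), (5, 21), (10, 11), (10, 12), (11, 11), (11, 12), (12, 7), (12, 16), (13, 7), (13, 16), (14, 9), (14, 14), (15, 6), (15, 17), (16, 9), (16, 14), (20, 4), (20, 19), (21, 7), (21, 16), (22, 1), (22, 22)}; affine count = 30; |E(F_23)| = 31.

Discriminant check: Δ ∝ 4a³ + 27b² = 4·14³ + 27·16² = 4·2744 + 27·256 ≡ 17 (mod 23). Nonzero ⇒ E is nonsingular.
For each x ∈ F_23, compute rhs = x³ + 14·x + 16 mod 23, then count y ∈ F_23 with y² ≡ rhs.
  x = 0: rhs = 16, matching y values: 4, 19 (2 points).
  x = 1: rhs = 8, matching y values: 10, 13 (2 points).
  x = 2: rhs = 6, matching y values: 11, 12 (2 points).
  x = 3: rhs = 16, matching y values: 4, 19 (2 points).
  x = 4: rhs = 21, matching y values: none (0 points).
  x = 5: rhs = 4, matching y values: 2, 21 (2 points).
  x = 6: rhs = 17, matching y values: none (0 points).
  x = 7: rhs = 20, matching y values: none (0 points).
  x = 8: rhs = 19, matching y values: none (0 points).
  x = 9: rhs = 20, matching y values: none (0 points).
  x = 10: rhs = 6, matching y values: 11, 12 (2 points).
  x = 11: rhs = 6, matching y values: 11, 12 (2 points).
  x = 12: rhs = 3, matching y values: 7, 16 (2 points).
  x = 13: rhs = 3, matching y values: 7, 16 (2 points).
  x = 14: rhs = 12, matching y values: 9, 14 (2 points).
  x = 15: rhs = 13, matching y values: 6, 17 (2 points).
  x = 16: rhs = 12, matching y values: 9, 14 (2 points).
  x = 17: rhs = 15, matching y values: none (0 points).
  x = 18: rhs = 5, matching y values: none (0 points).
  x = 19: rhs = 11, matching y values: none (0 points).
  x = 20: rhs = 16, matching y values: 4, 19 (2 points).
  x = 21: rhs = 3, matching y values: 7, 16 (2 points).
  x = 22: rhs = 1, matching y values: 1, 22 (2 points).
Total affine count: 30.
Full point count |E(F_23)| = 30 + 1 = 31.
Hasse bound: |31 − (23+1)| = |7| = 7 ≤ 2√23 ≈ 9.5917 ✓.


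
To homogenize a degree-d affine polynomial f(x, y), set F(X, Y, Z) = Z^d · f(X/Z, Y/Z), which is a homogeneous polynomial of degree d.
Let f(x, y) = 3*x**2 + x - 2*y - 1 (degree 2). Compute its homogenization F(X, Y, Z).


F(X, Y, Z) = 3*X**2 + X*Z - 2*Y*Z - Z**2

deg(f) = 2.
Substitute x = X/Z, y = Y/Z into f, then multiply by Z^2.
  monomial 3·x^2·y^0 ↦ 3·X^2·Y^0·Z^0.
  monomial 1·x^1·y^0 ↦ 1·X^1·Y^0·Z^1.
  monomial -2·x^0·y^1 ↦ -2·X^0·Y^1·Z^1.
  monomial -1·x^0·y^0 ↦ -1·X^0·Y^0·Z^2.
Collecting: F(X, Y, Z) = 3*X**2 + X*Z - 2*Y*Z - Z**2.


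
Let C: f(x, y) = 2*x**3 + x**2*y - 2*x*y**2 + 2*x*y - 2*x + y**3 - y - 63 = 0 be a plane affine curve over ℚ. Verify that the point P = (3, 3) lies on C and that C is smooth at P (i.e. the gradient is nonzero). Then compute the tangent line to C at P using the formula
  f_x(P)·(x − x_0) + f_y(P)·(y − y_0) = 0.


Tangent line at P: 58*x + 5*y - 189 = 0.

Step 1: f(3, 3) = 0, so P lies on C.
Step 2: partial derivatives
  f_x(x, y) = 6*x**2 + 2*x*y - 2*y**2 + 2*y - 2, f_y(x, y) = x**2 - 4*x*y + 2*x + 3*y**2 - 1.
  f_x(P) = 58, f_y(P) = 5 (gradient nonzero, so P is smooth).
Step 3: tangent line at P: 58·(x − 3) + 5·(y − 3) = 0.
Expanding: 58*x + 5*y - 189 = 0.


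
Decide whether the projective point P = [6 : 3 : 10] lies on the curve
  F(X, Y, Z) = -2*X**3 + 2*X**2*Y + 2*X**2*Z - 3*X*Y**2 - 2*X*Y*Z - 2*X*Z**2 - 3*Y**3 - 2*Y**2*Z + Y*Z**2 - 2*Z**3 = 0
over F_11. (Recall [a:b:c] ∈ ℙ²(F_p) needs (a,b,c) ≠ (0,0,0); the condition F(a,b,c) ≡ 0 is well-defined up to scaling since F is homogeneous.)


F(6,3,10) ≡ 0 (mod 11); P is on the curve.

Evaluate F(6, 3, 10) term-by-term (mod 11).
  -2*X**3 ↦ -2·216·1·1 = -432
  2*X**2*Y ↦ 2·36·3·1 = 216
  2*X**2*Z ↦ 2·36·1·10 = 720
  -3*X*Y**2 ↦ -3·6·9·1 = -162
  -2*X*Y*Z ↦ -2·6·3·10 = -360
  -2*X*Z**2 ↦ -2·6·1·100 = -1200
  -3*Y**3 ↦ -3·1·27·1 = -81
  -2*Y**2*Z ↦ -2·1·9·10 = -180
  Y*Z**2 ↦ 1·1·3·100 = 300
  -2*Z**3 ↦ -2·1·1·1000 = -2000
Sum: F(6, 3, 10) = (-432) + (216) + (720) + (-162) + (-360) + (-1200) + (-81) + (-180) + (300) + (-2000) = -3179.
Reducing mod 11: -3179 ≡ 0 (mod 11).
Since F(a, b, c) ≡ 0 (mod 11), P lies on the curve.


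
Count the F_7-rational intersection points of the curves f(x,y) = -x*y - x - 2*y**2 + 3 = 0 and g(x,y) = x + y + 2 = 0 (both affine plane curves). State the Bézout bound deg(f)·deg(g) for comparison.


Common zeros: {(3, 2), (4, 1)}; count = 2; Bézout bound = 2.

deg(f) = 2, deg(g) = 1, so Bézout bound = 2.
Scan x ∈ F_7. For each x, list the y ∈ F_7 with f(x, y) ≡ 0 and those with g(x, y) ≡ 0 (mod 7); the common zeros in that column are the intersection.
  x = 0: f ≡ 0 at y ∈ ∅; g ≡ 0 at y ∈ {5}; common: ∅.
  x = 1: f ≡ 0 at y ∈ ∅; g ≡ 0 at y ∈ {4}; common: ∅.
  x = 2: f ≡ 0 at y ∈ ∅; g ≡ 0 at y ∈ {3}; common: ∅.
  x = 3: f ≡ 0 at y ∈ {0, 2}; g ≡ 0 at y ∈ {2}; common: {2}.
  x = 4: f ≡ 0 at y ∈ {1, 4}; g ≡ 0 at y ∈ {1}; common: {1}.
  x = 5: f ≡ 0 at y ∈ {3, 5}; g ≡ 0 at y ∈ {0}; common: ∅.
  x = 6: f ≡ 0 at y ∈ ∅; g ≡ 0 at y ∈ {6}; common: ∅.
Collecting: common zeros = {(3, 2), (4, 1)}, so the count is 2.
Comparison with the Bézout bound: 2 ≤ 2 = deg(f)·deg(g), as expected for curves with no common component (the bound is attained).


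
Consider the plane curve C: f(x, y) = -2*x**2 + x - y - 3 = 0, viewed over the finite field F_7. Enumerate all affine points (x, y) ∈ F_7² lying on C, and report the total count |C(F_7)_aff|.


Affine F_7-points: {(0, 4), (1, 3), (2, 5), (3, 3), (4, 4), (5, 1), (6, 1)}; count = 7.

For each of the 49 pairs (x, y) ∈ F_7², evaluate f(x, y) mod 7. Record the zeros.
  x = 0: [0↦4, 1↦3, 2↦2, 3↦1, 4↦0, 5↦6, 6↦5]  zeros at y ∈ {4}
  x = 1: [0↦3, 1↦2, 2↦1, 3↦0, 4↦6, 5↦5, 6↦4]  zeros at y ∈ {3}
  x = 2: [0↦5, 1↦4, 2↦3, 3↦2, 4↦1, 5↦0, 6↦6]  zeros at y ∈ {5}
  x = 3: [0↦3, 1↦2, 2↦1, 3↦0, 4↦6, 5↦5, 6↦4]  zeros at y ∈ {3}
  x = 4: [0↦4, 1↦3, 2↦2, 3↦1, 4↦0, 5↦6, 6↦5]  zeros at y ∈ {4}
  x = 5: [0↦1, 1↦0, 2↦6, 3↦5, 4↦4, 5↦3, 6↦2]  zeros at y ∈ {1}
  x = 6: [0↦1, 1↦0, 2↦6, 3↦5, 4↦4, 5↦3, 6↦2]  zeros at y ∈ {1}
Collecting zeros: affine points = {(0, 4), (1, 3), (2, 5), (3, 3), (4, 4), (5, 1), (6, 1)}.
Total count |C(F_7)_aff| = 7.


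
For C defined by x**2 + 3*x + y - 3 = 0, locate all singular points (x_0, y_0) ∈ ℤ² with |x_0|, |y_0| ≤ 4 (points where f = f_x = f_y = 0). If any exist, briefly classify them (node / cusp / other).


No singular points in the scanned grid; C is smooth there.

Compute partial derivatives:
  f_x = 2*x + 3.
  f_y = 1.
f_y = 1 is a nonzero constant, so f_y never vanishes: no point (x, y) can satisfy f = f_x = f_y = 0. In particular no (x, y) ∈ {−4, ..., 4}² is singular; the curve is smooth.


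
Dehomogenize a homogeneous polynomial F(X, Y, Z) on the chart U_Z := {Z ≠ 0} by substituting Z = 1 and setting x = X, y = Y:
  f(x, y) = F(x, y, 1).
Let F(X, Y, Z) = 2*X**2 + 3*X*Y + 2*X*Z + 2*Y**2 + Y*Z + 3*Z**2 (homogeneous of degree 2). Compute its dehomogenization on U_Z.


f(x, y) = 2*x**2 + 3*x*y + 2*x + 2*y**2 + y + 3

On U_Z we set Z = 1. Each monomial c·X^i·Y^j·Z^k in F becomes c·x^i·y^j·1^k = c·x^i·y^j.
Substituting Z = 1: F(X, Y, 1) = 2*x**2 + 3*x*y + 2*x + 2*y**2 + y + 3.
Note: deg(f) ≤ deg(F) = 2; strict inequality happens when F is divisible by Z (lost terms).


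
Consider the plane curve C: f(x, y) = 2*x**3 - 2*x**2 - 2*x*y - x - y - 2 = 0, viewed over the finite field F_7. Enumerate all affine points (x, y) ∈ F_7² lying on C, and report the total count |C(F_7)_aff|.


Affine F_7-points: {(0, 5), (1, 6), (2, 5), (4, 3), (5, 1), (6, 5)}; count = 6.

For each of the 49 pairs (x, y) ∈ F_7², evaluate f(x, y) mod 7. Record the zeros.
  x = 0: [0↦5, 1↦4, 2↦3, 3↦2, 4↦1, 5↦0, 6↦6]  zeros at y ∈ {5}
  x = 1: [0↦4, 1↦1, 2↦5, 3↦2, 4↦6, 5↦3, 6↦0]  zeros at y ∈ {6}
  x = 2: [0↦4, 1↦6, 2↦1, 3↦3, 4↦5, 5↦0, 6↦2]  zeros at y ∈ {5}
  x = 3: [0↦3, 1↦3, 2↦3, 3↦3, 4↦3, 5↦3, 6↦3]  zeros at y ∈ ∅
  x = 4: [0↦6, 1↦4, 2↦2, 3↦0, 4↦5, 5↦3, 6↦1]  zeros at y ∈ {3}
  x = 5: [0↦4, 1↦0, 2↦3, 3↦6, 4↦2, 5↦5, 6↦1]  zeros at y ∈ {1}
  x = 6: [0↦2, 1↦3, 2↦4, 3↦5, 4↦6, 5↦0, 6↦1]  zeros at y ∈ {5}
Collecting zeros: affine points = {(0, 5), (1, 6), (2, 5), (4, 3), (5, 1), (6, 5)}.
Total count |C(F_7)_aff| = 6.


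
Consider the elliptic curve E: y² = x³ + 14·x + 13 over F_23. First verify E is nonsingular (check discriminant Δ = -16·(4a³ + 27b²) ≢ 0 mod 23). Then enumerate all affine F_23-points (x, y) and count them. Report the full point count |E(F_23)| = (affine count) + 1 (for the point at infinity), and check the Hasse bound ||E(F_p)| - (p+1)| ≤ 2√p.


Affine points = {(0, 6), (0, 17), (2, 7), (2, 16), (3, 6), (3, 17), (4, 8), (4, 15), (5, 1), (5, 22), (8, 4), (8, 19), (10, 7), (10, 16), (11, 7), (11, 16), (12, 0), (13, 0), (14, 3), (14, 20), (16, 3), (16, 20), (17, 9), (17, 14), (18, 5), (18, 18), (19, 10), (19, 13), (20, 6), (20, 17), (21, 0)}; affine count = 31; |E(F_23)| = 32.

Discriminant check: Δ ∝ 4a³ + 27b² = 4·14³ + 27·13² = 4·2744 + 27·169 ≡ 14 (mod 23). Nonzero ⇒ E is nonsingular.
For each x ∈ F_23, compute rhs = x³ + 14·x + 13 mod 23, then count y ∈ F_23 with y² ≡ rhs.
  x = 0: rhs = 13, matching y values: 6, 17 (2 points).
  x = 1: rhs = 5, matching y values: none (0 points).
  x = 2: rhs = 3, matching y values: 7, 16 (2 points).
  x = 3: rhs = 13, matching y values: 6, 17 (2 points).
  x = 4: rhs = 18, matching y values: 8, 15 (2 points).
  x = 5: rhs = 1, matching y values: 1, 22 (2 points).
  x = 6: rhs = 14, matching y values: none (0 points).
  x = 7: rhs = 17, matching y values: none (0 points).
  x = 8: rhs = 16, matching y values: 4, 19 (2 points).
  x = 9: rhs = 17, matching y values: none (0 points).
  x = 10: rhs = 3, matching y values: 7, 16 (2 points).
  x = 11: rhs = 3, matching y values: 7, 16 (2 points).
  x = 12: rhs = 0, matching y values: 0 (1 points).
  x = 13: rhs = 0, matching y values: 0 (1 points).
  x = 14: rhs = 9, matching y values: 3, 20 (2 points).
  x = 15: rhs = 10, matching y values: none (0 points).
  x = 16: rhs = 9, matching y values: 3, 20 (2 points).
  x = 17: rhs = 12, matching y values: 9, 14 (2 points).
  x = 18: rhs = 2, matching y values: 5, 18 (2 points).
  x = 19: rhs = 8, matching y values: 10, 13 (2 points).
  x = 20: rhs = 13, matching y values: 6, 17 (2 points).
  x = 21: rhs = 0, matching y values: 0 (1 points).
  x = 22: rhs = 21, matching y values: none (0 points).
Total affine count: 31.
Full point count |E(F_23)| = 31 + 1 = 32.
Hasse bound: |32 − (23+1)| = |8| = 8 ≤ 2√23 ≈ 9.5917 ✓.


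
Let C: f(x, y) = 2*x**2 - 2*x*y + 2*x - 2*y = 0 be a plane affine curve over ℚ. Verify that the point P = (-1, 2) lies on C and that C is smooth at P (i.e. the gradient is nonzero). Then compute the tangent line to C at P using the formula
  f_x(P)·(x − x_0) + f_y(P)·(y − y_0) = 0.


Tangent line at P: -6*x - 6 = 0.

Step 1: f(-1, 2) = 0, so P lies on C.
Step 2: partial derivatives
  f_x(x, y) = 4*x - 2*y + 2, f_y(x, y) = -2*x - 2.
  f_x(P) = -6, f_y(P) = 0 (gradient nonzero, so P is smooth).
Step 3: tangent line at P: -6·(x − -1) + 0·(y − 2) = 0.
Expanding: -6*x - 6 = 0.


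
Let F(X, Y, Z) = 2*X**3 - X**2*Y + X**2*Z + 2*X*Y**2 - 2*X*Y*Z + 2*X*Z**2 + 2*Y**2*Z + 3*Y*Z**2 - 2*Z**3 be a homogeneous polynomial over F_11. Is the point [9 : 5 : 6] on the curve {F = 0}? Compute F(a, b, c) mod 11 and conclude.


F(9,5,6) ≡ 8 (mod 11); P is NOT on the curve.

Evaluate F(9, 5, 6) term-by-term (mod 11).
  2*X**3 ↦ 2·729·1·1 = 1458
  -X**2*Y ↦ -1·81·5·1 = -405
  X**2*Z ↦ 1·81·1·6 = 486
  2*X*Y**2 ↦ 2·9·25·1 = 450
  -2*X*Y*Z ↦ -2·9·5·6 = -540
  2*X*Z**2 ↦ 2·9·1·36 = 648
  2*Y**2*Z ↦ 2·1·25·6 = 300
  3*Y*Z**2 ↦ 3·1·5·36 = 540
  -2*Z**3 ↦ -2·1·1·216 = -432
Sum: F(9, 5, 6) = (1458) + (-405) + (486) + (450) + (-540) + (648) + (300) + (540) + (-432) = 2505.
Reducing mod 11: 2505 ≡ 8 (mod 11).
Since F(a, b, c) ≡ 8 ≠ 0 (mod 11), P does NOT lie on the curve.


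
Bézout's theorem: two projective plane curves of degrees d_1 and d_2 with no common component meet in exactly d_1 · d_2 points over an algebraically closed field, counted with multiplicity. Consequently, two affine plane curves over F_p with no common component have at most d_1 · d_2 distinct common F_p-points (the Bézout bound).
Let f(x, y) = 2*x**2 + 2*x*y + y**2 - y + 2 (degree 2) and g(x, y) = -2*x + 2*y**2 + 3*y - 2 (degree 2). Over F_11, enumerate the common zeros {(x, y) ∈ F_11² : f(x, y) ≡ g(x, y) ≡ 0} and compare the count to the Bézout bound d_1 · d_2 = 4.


Common zeros: ∅; count = 0; Bézout bound = 4.

deg(f) = 2, deg(g) = 2, so Bézout bound = 4.
Scan x ∈ F_11. For each x, list the y ∈ F_11 with f(x, y) ≡ 0 and those with g(x, y) ≡ 0 (mod 11); the common zeros in that column are the intersection.
  x = 0: f ≡ 0 at y ∈ {5, 7}; g ≡ 0 at y ∈ {6, 9}; common: ∅.
  x = 1: f ≡ 0 at y ∈ ∅; g ≡ 0 at y ∈ ∅; common: ∅.
  x = 2: f ≡ 0 at y ∈ ∅; g ≡ 0 at y ∈ ∅; common: ∅.
  x = 3: f ≡ 0 at y ∈ {3}; g ≡ 0 at y ∈ ∅; common: ∅.
  x = 4: f ≡ 0 at y ∈ {7, 8}; g ≡ 0 at y ∈ {5, 10}; common: ∅.
  x = 5: f ≡ 0 at y ∈ {3, 10}; g ≡ 0 at y ∈ ∅; common: ∅.
  x = 6: f ≡ 0 at y ∈ {5, 6}; g ≡ 0 at y ∈ {2}; common: ∅.
  x = 7: f ≡ 0 at y ∈ {10}; g ≡ 0 at y ∈ {1, 3}; common: ∅.
  x = 8: f ≡ 0 at y ∈ ∅; g ≡ 0 at y ∈ ∅; common: ∅.
  x = 9: f ≡ 0 at y ∈ ∅; g ≡ 0 at y ∈ {7, 8}; common: ∅.
  x = 10: f ≡ 0 at y ∈ {6, 8}; g ≡ 0 at y ∈ {0, 4}; common: ∅.
Collecting: common zeros = ∅, so the count is 0.
Comparison with the Bézout bound: 0 ≤ 4 = deg(f)·deg(g), as expected for curves with no common component (the affine F_11-count falls short of the bound because intersections may lie at infinity, over extension fields, or carry multiplicity).


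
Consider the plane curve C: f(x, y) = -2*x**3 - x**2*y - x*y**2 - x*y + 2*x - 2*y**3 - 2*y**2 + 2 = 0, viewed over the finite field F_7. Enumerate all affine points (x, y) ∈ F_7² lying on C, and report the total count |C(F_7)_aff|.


Affine F_7-points: {(0, 3), (1, 4), (5, 0), (6, 5)}; count = 4.

For each of the 49 pairs (x, y) ∈ F_7², evaluate f(x, y) mod 7. Record the zeros.
  x = 0: [0↦2, 1↦5, 2↦6, 3↦0, 4↦3, 5↦3, 6↦2]  zeros at y ∈ {3}
  x = 1: [0↦2, 1↦2, 2↦5, 3↦6, 4↦0, 5↦3, 6↦3]  zeros at y ∈ {4}
  x = 2: [0↦4, 1↦6, 2↦2, 3↦1, 4↦5, 5↦2, 6↦1]  zeros at y ∈ ∅
  x = 3: [0↦3, 1↦5, 2↦6, 3↦1, 4↦6, 5↦2, 6↦5]  zeros at y ∈ ∅
  x = 4: [0↦1, 1↦1, 2↦5, 3↦1, 4↦5, 5↦5, 6↦3]  zeros at y ∈ ∅
  x = 5: [0↦0, 1↦3, 2↦1, 3↦3, 4↦4, 5↦6, 6↦4]  zeros at y ∈ {0}
  x = 6: [0↦2, 1↦6, 2↦3, 3↦2, 4↦5, 5↦0, 6↦3]  zeros at y ∈ {5}
Collecting zeros: affine points = {(0, 3), (1, 4), (5, 0), (6, 5)}.
Total count |C(F_7)_aff| = 4.


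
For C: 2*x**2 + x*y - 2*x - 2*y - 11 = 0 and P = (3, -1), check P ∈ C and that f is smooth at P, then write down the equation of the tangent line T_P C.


Tangent line at P: 9*x + y - 26 = 0.

Step 1: f(3, -1) = 0, so P lies on C.
Step 2: partial derivatives
  f_x(x, y) = 4*x + y - 2, f_y(x, y) = x - 2.
  f_x(P) = 9, f_y(P) = 1 (gradient nonzero, so P is smooth).
Step 3: tangent line at P: 9·(x − 3) + 1·(y − -1) = 0.
Expanding: 9*x + y - 26 = 0.


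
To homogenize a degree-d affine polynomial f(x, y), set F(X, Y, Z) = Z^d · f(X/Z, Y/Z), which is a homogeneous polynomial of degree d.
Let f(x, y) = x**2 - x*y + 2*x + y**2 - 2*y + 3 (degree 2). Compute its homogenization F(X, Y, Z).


F(X, Y, Z) = X**2 - X*Y + 2*X*Z + Y**2 - 2*Y*Z + 3*Z**2

deg(f) = 2.
Substitute x = X/Z, y = Y/Z into f, then multiply by Z^2.
  monomial 1·x^2·y^0 ↦ 1·X^2·Y^0·Z^0.
  monomial -1·x^1·y^1 ↦ -1·X^1·Y^1·Z^0.
  monomial 2·x^1·y^0 ↦ 2·X^1·Y^0·Z^1.
  monomial 1·x^0·y^2 ↦ 1·X^0·Y^2·Z^0.
  monomial -2·x^0·y^1 ↦ -2·X^0·Y^1·Z^1.
  monomial 3·x^0·y^0 ↦ 3·X^0·Y^0·Z^2.
Collecting: F(X, Y, Z) = X**2 - X*Y + 2*X*Z + Y**2 - 2*Y*Z + 3*Z**2.


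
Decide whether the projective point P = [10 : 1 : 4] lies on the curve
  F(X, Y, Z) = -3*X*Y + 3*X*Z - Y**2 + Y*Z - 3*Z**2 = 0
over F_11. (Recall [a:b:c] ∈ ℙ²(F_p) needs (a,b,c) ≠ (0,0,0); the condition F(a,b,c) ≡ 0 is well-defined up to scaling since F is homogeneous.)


F(10,1,4) ≡ 1 (mod 11); P is NOT on the curve.

Evaluate F(10, 1, 4) term-by-term (mod 11).
  -3*X*Y ↦ -3·10·1·1 = -30
  3*X*Z ↦ 3·10·1·4 = 120
  -Y**2 ↦ -1·1·1·1 = -1
  Y*Z ↦ 1·1·1·4 = 4
  -3*Z**2 ↦ -3·1·1·16 = -48
Sum: F(10, 1, 4) = (-30) + (120) + (-1) + (4) + (-48) = 45.
Reducing mod 11: 45 ≡ 1 (mod 11).
Since F(a, b, c) ≡ 1 ≠ 0 (mod 11), P does NOT lie on the curve.


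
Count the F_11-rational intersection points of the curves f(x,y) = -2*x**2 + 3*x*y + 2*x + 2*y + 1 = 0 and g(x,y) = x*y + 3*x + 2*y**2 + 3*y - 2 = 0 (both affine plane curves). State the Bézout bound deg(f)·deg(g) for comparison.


Common zeros: ∅; count = 0; Bézout bound = 4.

deg(f) = 2, deg(g) = 2, so Bézout bound = 4.
Scan x ∈ F_11. For each x, list the y ∈ F_11 with f(x, y) ≡ 0 and those with g(x, y) ≡ 0 (mod 11); the common zeros in that column are the intersection.
  x = 0: f ≡ 0 at y ∈ {5}; g ≡ 0 at y ∈ {6, 9}; common: ∅.
  x = 1: f ≡ 0 at y ∈ {2}; g ≡ 0 at y ∈ ∅; common: ∅.
  x = 2: f ≡ 0 at y ∈ {10}; g ≡ 0 at y ∈ {1, 2}; common: ∅.
  x = 3: f ≡ 0 at y ∈ {0, 1, 2, 3, 4, 5, 6, 7, 8, 9, 10}; g ≡ 0 at y ∈ ∅; common: ∅.
  x = 4: f ≡ 0 at y ∈ {4}; g ≡ 0 at y ∈ ∅; common: ∅.
  x = 5: f ≡ 0 at y ∈ {1}; g ≡ 0 at y ∈ {3, 4}; common: ∅.
  x = 6: f ≡ 0 at y ∈ {9}; g ≡ 0 at y ∈ ∅; common: ∅.
  x = 7: f ≡ 0 at y ∈ {6}; g ≡ 0 at y ∈ {7, 10}; common: ∅.
  x = 8: f ≡ 0 at y ∈ {3}; g ≡ 0 at y ∈ {0}; common: ∅.
  x = 9: f ≡ 0 at y ∈ {0}; g ≡ 0 at y ∈ ∅; common: ∅.
  x = 10: f ≡ 0 at y ∈ {8}; g ≡ 0 at y ∈ {5}; common: ∅.
Collecting: common zeros = ∅, so the count is 0.
Comparison with the Bézout bound: 0 ≤ 4 = deg(f)·deg(g), as expected for curves with no common component (the affine F_11-count falls short of the bound because intersections may lie at infinity, over extension fields, or carry multiplicity).


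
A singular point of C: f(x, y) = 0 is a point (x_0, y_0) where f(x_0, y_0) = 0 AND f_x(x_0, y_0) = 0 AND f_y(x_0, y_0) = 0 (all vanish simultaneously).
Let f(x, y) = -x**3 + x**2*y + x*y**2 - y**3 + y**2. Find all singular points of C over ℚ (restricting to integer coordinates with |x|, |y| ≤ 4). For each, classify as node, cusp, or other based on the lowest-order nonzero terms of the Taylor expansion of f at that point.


Singular points: {(0, 0)}; classification: cusp.

Compute partial derivatives:
  f_x = -3*x**2 + 2*x*y + y**2.
  f_y = x**2 + 2*x*y - 3*y**2 + 2*y.
Scan x_0 ∈ {−4, ..., 4}. For each x_0, f_y(x_0, y) is a polynomial in y; find its integer roots y ∈ {−4, ..., 4}, then test f_x and f at those candidates.
  x = -4: f_y(-4, y) = -3*y**2 - 6*y + 16; no integer root y with |y| ≤ 4.
  x = -3: f_y(-3, y) = -3*y**2 - 4*y + 9; no integer root y with |y| ≤ 4.
  x = -2: f_y(-2, y) = -3*y**2 - 2*y + 4; no integer root y with |y| ≤ 4.
  x = -1: f_y(-1, y) = 1 - 3*y**2; no integer root y with |y| ≤ 4.
  x = 0: f_y(0, y) = -3*y**2 + 2*y; vanishes at y ∈ {0}. (0, 0): f_x = 0, f = 0 — SINGULAR.
  x = 1: f_y(1, y) = -3*y**2 + 4*y + 1; no integer root y with |y| ≤ 4.
  x = 2: f_y(2, y) = -3*y**2 + 6*y + 4; no integer root y with |y| ≤ 4.
  x = 3: f_y(3, y) = -3*y**2 + 8*y + 9; no integer root y with |y| ≤ 4.
  x = 4: f_y(4, y) = -3*y**2 + 10*y + 16; no integer root y with |y| ≤ 4.
Only singular point on the grid: (0, 0).
Classify: substitute x = 0 + u, y = 0 + v and expand: f = -u**3 + u**2*v + u*v**2 - v**3 + v**2.
No constant or linear terms (consistent with a singular point). Quadratic part: v**2. Cubic part: -u**3 + u**2*v + u*v**2 - v**3.
The quadratic part v**2 is a perfect square, so there is a single (double) tangent line v = 0, i.e. y = 0. Restricting the cubic part to that line (v = 0) leaves -u**3 ≠ 0, so f is not divisible by v and the branch is v² ≈ u**3 to lowest order — this is a cusp.
Classification: cusp.


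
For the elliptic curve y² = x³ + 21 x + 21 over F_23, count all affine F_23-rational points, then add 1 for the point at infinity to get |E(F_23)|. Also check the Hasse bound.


Affine points = {(2, 5), (2, 18), (4, 10), (4, 13), (6, 8), (6, 15), (10, 9), (10, 14), (12, 0), (14, 0), (15, 10), (15, 13), (17, 1), (17, 22), (20, 0)}; affine count = 15; |E(F_23)| = 16.

Discriminant check: Δ ∝ 4a³ + 27b² = 4·21³ + 27·21² = 4·9261 + 27·441 ≡ 7 (mod 23). Nonzero ⇒ E is nonsingular.
For each x ∈ F_23, compute rhs = x³ + 21·x + 21 mod 23, then count y ∈ F_23 with y² ≡ rhs.
  x = 0: rhs = 21, matching y values: none (0 points).
  x = 1: rhs = 20, matching y values: none (0 points).
  x = 2: rhs = 2, matching y values: 5, 18 (2 points).
  x = 3: rhs = 19, matching y values: none (0 points).
  x = 4: rhs = 8, matching y values: 10, 13 (2 points).
  x = 5: rhs = 21, matching y values: none (0 points).
  x = 6: rhs = 18, matching y values: 8, 15 (2 points).
  x = 7: rhs = 5, matching y values: none (0 points).
  x = 8: rhs = 11, matching y values: none (0 points).
  x = 9: rhs = 19, matching y values: none (0 points).
  x = 10: rhs = 12, matching y values: 9, 14 (2 points).
  x = 11: rhs = 19, matching y values: none (0 points).
  x = 12: rhs = 0, matching y values: 0 (1 points).
  x = 13: rhs = 7, matching y values: none (0 points).
  x = 14: rhs = 0, matching y values: 0 (1 points).
  x = 15: rhs = 8, matching y values: 10, 13 (2 points).
  x = 16: rhs = 14, matching y values: none (0 points).
  x = 17: rhs = 1, matching y values: 1, 22 (2 points).
  x = 18: rhs = 21, matching y values: none (0 points).
  x = 19: rhs = 11, matching y values: none (0 points).
  x = 20: rhs = 0, matching y values: 0 (1 points).
  x = 21: rhs = 17, matching y values: none (0 points).
  x = 22: rhs = 22, matching y values: none (0 points).
Total affine count: 15.
Full point count |E(F_23)| = 15 + 1 = 16.
Hasse bound: |16 − (23+1)| = |-8| = 8 ≤ 2√23 ≈ 9.5917 ✓.


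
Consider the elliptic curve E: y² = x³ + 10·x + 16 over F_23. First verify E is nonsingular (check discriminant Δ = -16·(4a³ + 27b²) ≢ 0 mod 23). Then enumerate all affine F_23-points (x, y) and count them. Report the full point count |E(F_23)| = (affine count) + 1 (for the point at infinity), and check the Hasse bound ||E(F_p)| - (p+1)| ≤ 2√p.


Affine points = {(0, 4), (0, 19), (1, 2), (1, 21), (3, 2), (3, 21), (6, 4), (6, 19), (10, 9), (10, 14), (11, 10), (11, 13), (12, 1), (12, 22), (14, 5), (14, 18), (17, 4), (17, 19), (18, 5), (18, 18), (19, 2), (19, 21)}; affine count = 22; |E(F_23)| = 23.

Discriminant check: Δ ∝ 4a³ + 27b² = 4·10³ + 27·16² = 4·1000 + 27·256 ≡ 10 (mod 23). Nonzero ⇒ E is nonsingular.
For each x ∈ F_23, compute rhs = x³ + 10·x + 16 mod 23, then count y ∈ F_23 with y² ≡ rhs.
  x = 0: rhs = 16, matching y values: 4, 19 (2 points).
  x = 1: rhs = 4, matching y values: 2, 21 (2 points).
  x = 2: rhs = 21, matching y values: none (0 points).
  x = 3: rhs = 4, matching y values: 2, 21 (2 points).
  x = 4: rhs = 5, matching y values: none (0 points).
  x = 5: rhs = 7, matching y values: none (0 points).
  x = 6: rhs = 16, matching y values: 4, 19 (2 points).
  x = 7: rhs = 15, matching y values: none (0 points).
  x = 8: rhs = 10, matching y values: none (0 points).
  x = 9: rhs = 7, matching y values: none (0 points).
  x = 10: rhs = 12, matching y values: 9, 14 (2 points).
  x = 11: rhs = 8, matching y values: 10, 13 (2 points).
  x = 12: rhs = 1, matching y values: 1, 22 (2 points).
  x = 13: rhs = 20, matching y values: none (0 points).
  x = 14: rhs = 2, matching y values: 5, 18 (2 points).
  x = 15: rhs = 22, matching y values: none (0 points).
  x = 16: rhs = 17, matching y values: none (0 points).
  x = 17: rhs = 16, matching y values: 4, 19 (2 points).
  x = 18: rhs = 2, matching y values: 5, 18 (2 points).
  x = 19: rhs = 4, matching y values: 2, 21 (2 points).
  x = 20: rhs = 5, matching y values: none (0 points).
  x = 21: rhs = 11, matching y values: none (0 points).
  x = 22: rhs = 5, matching y values: none (0 points).
Total affine count: 22.
Full point count |E(F_23)| = 22 + 1 = 23.
Hasse bound: |23 − (23+1)| = |-1| = 1 ≤ 2√23 ≈ 9.5917 ✓.


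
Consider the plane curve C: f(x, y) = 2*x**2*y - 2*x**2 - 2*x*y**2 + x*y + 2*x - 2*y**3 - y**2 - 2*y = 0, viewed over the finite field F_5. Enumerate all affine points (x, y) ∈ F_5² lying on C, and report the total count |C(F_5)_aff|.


Affine F_5-points: {(0, 0), (0, 1), (1, 0), (2, 4), (4, 4)}; count = 5.

For each of the 25 pairs (x, y) ∈ F_5², evaluate f(x, y) mod 5. Record the zeros.
  x = 0: [0↦0, 1↦0, 2↦1, 3↦1, 4↦3]  zeros at y ∈ {0, 1}
  x = 1: [0↦0, 1↦1, 2↦4, 3↦2, 4↦3]  zeros at y ∈ {0}
  x = 2: [0↦1, 1↦2, 2↦1, 3↦1, 4↦0]  zeros at y ∈ {4}
  x = 3: [0↦3, 1↦3, 2↦2, 3↦3, 4↦4]  zeros at y ∈ ∅
  x = 4: [0↦1, 1↦4, 2↦2, 3↦3, 4↦0]  zeros at y ∈ {4}
Collecting zeros: affine points = {(0, 0), (0, 1), (1, 0), (2, 4), (4, 4)}.
Total count |C(F_5)_aff| = 5.


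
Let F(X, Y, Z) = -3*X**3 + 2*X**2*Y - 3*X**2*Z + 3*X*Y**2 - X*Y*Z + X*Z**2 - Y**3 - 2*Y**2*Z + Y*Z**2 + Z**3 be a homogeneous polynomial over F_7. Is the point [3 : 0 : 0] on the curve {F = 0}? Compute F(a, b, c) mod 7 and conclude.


F(3,0,0) ≡ 3 (mod 7); P is NOT on the curve.

Evaluate F(3, 0, 0) term-by-term (mod 7).
  -3*X**3 ↦ -3·27·1·1 = -81
  2*X**2*Y ↦ 2·9·0·1 = 0
  -3*X**2*Z ↦ -3·9·1·0 = 0
  3*X*Y**2 ↦ 3·3·0·1 = 0
  -X*Y*Z ↦ -1·3·0·0 = 0
  X*Z**2 ↦ 1·3·1·0 = 0
  -Y**3 ↦ -1·1·0·1 = 0
  -2*Y**2*Z ↦ -2·1·0·0 = 0
  Y*Z**2 ↦ 1·1·0·0 = 0
  Z**3 ↦ 1·1·1·0 = 0
Sum: F(3, 0, 0) = (-81) + (0) + (0) + (0) + (0) + (0) + (0) + (0) + (0) + (0) = -81.
Reducing mod 7: -81 ≡ 3 (mod 7).
Since F(a, b, c) ≡ 3 ≠ 0 (mod 7), P does NOT lie on the curve.


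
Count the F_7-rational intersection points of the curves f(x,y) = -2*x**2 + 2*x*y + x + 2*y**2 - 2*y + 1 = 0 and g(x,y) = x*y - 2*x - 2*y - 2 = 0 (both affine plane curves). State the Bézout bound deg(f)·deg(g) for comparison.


Common zeros: ∅; count = 0; Bézout bound = 4.

deg(f) = 2, deg(g) = 2, so Bézout bound = 4.
Scan x ∈ F_7. For each x, list the y ∈ F_7 with f(x, y) ≡ 0 and those with g(x, y) ≡ 0 (mod 7); the common zeros in that column are the intersection.
  x = 0: f ≡ 0 at y ∈ ∅; g ≡ 0 at y ∈ {6}; common: ∅.
  x = 1: f ≡ 0 at y ∈ {0}; g ≡ 0 at y ∈ {3}; common: ∅.
  x = 2: f ≡ 0 at y ∈ {2, 4}; g ≡ 0 at y ∈ ∅; common: ∅.
  x = 3: f ≡ 0 at y ∈ {0, 5}; g ≡ 0 at y ∈ {1}; common: ∅.
  x = 4: f ≡ 0 at y ∈ {2}; g ≡ 0 at y ∈ {5}; common: ∅.
  x = 5: f ≡ 0 at y ∈ ∅; g ≡ 0 at y ∈ {4}; common: ∅.
  x = 6: f ≡ 0 at y ∈ {4, 5}; g ≡ 0 at y ∈ {0}; common: ∅.
Collecting: common zeros = ∅, so the count is 0.
Comparison with the Bézout bound: 0 ≤ 4 = deg(f)·deg(g), as expected for curves with no common component (the affine F_7-count falls short of the bound because intersections may lie at infinity, over extension fields, or carry multiplicity).


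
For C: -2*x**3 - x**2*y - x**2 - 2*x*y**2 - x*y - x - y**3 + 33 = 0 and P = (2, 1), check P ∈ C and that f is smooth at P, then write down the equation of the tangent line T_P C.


Tangent line at P: -36*x - 17*y + 89 = 0.

Step 1: f(2, 1) = 0, so P lies on C.
Step 2: partial derivatives
  f_x(x, y) = -6*x**2 - 2*x*y - 2*x - 2*y**2 - y - 1, f_y(x, y) = -x**2 - 4*x*y - x - 3*y**2.
  f_x(P) = -36, f_y(P) = -17 (gradient nonzero, so P is smooth).
Step 3: tangent line at P: -36·(x − 2) + -17·(y − 1) = 0.
Expanding: -36*x - 17*y + 89 = 0.


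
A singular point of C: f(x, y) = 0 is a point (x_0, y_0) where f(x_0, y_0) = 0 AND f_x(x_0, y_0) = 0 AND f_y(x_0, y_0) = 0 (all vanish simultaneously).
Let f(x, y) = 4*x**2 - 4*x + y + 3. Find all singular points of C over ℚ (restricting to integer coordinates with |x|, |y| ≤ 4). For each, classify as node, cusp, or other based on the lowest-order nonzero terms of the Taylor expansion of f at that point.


No singular points in the scanned grid; C is smooth there.

Compute partial derivatives:
  f_x = 8*x - 4.
  f_y = 1.
f_y = 1 is a nonzero constant, so f_y never vanishes: no point (x, y) can satisfy f = f_x = f_y = 0. In particular no (x, y) ∈ {−4, ..., 4}² is singular; the curve is smooth.


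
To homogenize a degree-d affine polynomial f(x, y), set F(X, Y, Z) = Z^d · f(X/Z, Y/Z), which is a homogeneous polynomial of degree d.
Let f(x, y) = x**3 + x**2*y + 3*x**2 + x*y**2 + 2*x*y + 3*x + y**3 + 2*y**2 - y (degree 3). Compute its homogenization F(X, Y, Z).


F(X, Y, Z) = X**3 + X**2*Y + 3*X**2*Z + X*Y**2 + 2*X*Y*Z + 3*X*Z**2 + Y**3 + 2*Y**2*Z - Y*Z**2

deg(f) = 3.
Substitute x = X/Z, y = Y/Z into f, then multiply by Z^3.
  monomial 1·x^3·y^0 ↦ 1·X^3·Y^0·Z^0.
  monomial 1·x^2·y^1 ↦ 1·X^2·Y^1·Z^0.
  monomial 3·x^2·y^0 ↦ 3·X^2·Y^0·Z^1.
  monomial 1·x^1·y^2 ↦ 1·X^1·Y^2·Z^0.
  monomial 2·x^1·y^1 ↦ 2·X^1·Y^1·Z^1.
  monomial 3·x^1·y^0 ↦ 3·X^1·Y^0·Z^2.
  monomial 1·x^0·y^3 ↦ 1·X^0·Y^3·Z^0.
  monomial 2·x^0·y^2 ↦ 2·X^0·Y^2·Z^1.
  monomial -1·x^0·y^1 ↦ -1·X^0·Y^1·Z^2.
Collecting: F(X, Y, Z) = X**3 + X**2*Y + 3*X**2*Z + X*Y**2 + 2*X*Y*Z + 3*X*Z**2 + Y**3 + 2*Y**2*Z - Y*Z**2.


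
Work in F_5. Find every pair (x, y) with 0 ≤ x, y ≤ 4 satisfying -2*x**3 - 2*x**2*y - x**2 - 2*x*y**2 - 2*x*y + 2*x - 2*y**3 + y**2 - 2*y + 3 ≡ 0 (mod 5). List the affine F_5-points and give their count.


Affine F_5-points: {(0, 1), (1, 2), (2, 4)}; count = 3.

For each of the 25 pairs (x, y) ∈ F_5², evaluate f(x, y) mod 5. Record the zeros.
  x = 0: [0↦3, 1↦0, 2↦2, 3↦2, 4↦3]  zeros at y ∈ {1}
  x = 1: [0↦2, 1↦3, 2↦0, 3↦1, 4↦4]  zeros at y ∈ {2}
  x = 2: [0↦2, 1↦3, 2↦1, 3↦4, 4↦0]  zeros at y ∈ {4}
  x = 3: [0↦1, 1↦3, 2↦3, 3↦4, 4↦4]  zeros at y ∈ ∅
  x = 4: [0↦2, 1↦1, 2↦4, 3↦4, 4↦4]  zeros at y ∈ ∅
Collecting zeros: affine points = {(0, 1), (1, 2), (2, 4)}.
Total count |C(F_5)_aff| = 3.


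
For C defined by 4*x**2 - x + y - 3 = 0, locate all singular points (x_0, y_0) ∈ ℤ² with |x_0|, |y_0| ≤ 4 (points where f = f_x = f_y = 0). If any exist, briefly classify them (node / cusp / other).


No singular points in the scanned grid; C is smooth there.

Compute partial derivatives:
  f_x = 8*x - 1.
  f_y = 1.
f_y = 1 is a nonzero constant, so f_y never vanishes: no point (x, y) can satisfy f = f_x = f_y = 0. In particular no (x, y) ∈ {−4, ..., 4}² is singular; the curve is smooth.


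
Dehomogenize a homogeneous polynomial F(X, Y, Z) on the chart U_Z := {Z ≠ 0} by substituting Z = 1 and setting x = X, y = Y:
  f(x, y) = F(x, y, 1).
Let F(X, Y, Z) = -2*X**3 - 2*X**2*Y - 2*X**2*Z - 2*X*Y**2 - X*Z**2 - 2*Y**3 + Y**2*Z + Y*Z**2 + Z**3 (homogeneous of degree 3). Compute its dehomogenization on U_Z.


f(x, y) = -2*x**3 - 2*x**2*y - 2*x**2 - 2*x*y**2 - x - 2*y**3 + y**2 + y + 1

On U_Z we set Z = 1. Each monomial c·X^i·Y^j·Z^k in F becomes c·x^i·y^j·1^k = c·x^i·y^j.
Substituting Z = 1: F(X, Y, 1) = -2*x**3 - 2*x**2*y - 2*x**2 - 2*x*y**2 - x - 2*y**3 + y**2 + y + 1.
Note: deg(f) ≤ deg(F) = 3; strict inequality happens when F is divisible by Z (lost terms).


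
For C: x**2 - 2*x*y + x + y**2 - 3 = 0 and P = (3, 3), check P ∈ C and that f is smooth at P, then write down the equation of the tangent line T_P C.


Tangent line at P: x - 3 = 0.

Step 1: f(3, 3) = 0, so P lies on C.
Step 2: partial derivatives
  f_x(x, y) = 2*x - 2*y + 1, f_y(x, y) = -2*x + 2*y.
  f_x(P) = 1, f_y(P) = 0 (gradient nonzero, so P is smooth).
Step 3: tangent line at P: 1·(x − 3) + 0·(y − 3) = 0.
Expanding: x - 3 = 0.


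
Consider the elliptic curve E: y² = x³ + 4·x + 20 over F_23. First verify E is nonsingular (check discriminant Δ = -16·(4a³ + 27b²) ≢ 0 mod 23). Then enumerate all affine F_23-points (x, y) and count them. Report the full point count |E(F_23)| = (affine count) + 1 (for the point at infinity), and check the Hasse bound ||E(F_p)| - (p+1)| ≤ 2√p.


Affine points = {(1, 5), (1, 18), (2, 6), (2, 17), (3, 6), (3, 17), (4, 10), (4, 13), (5, 2), (5, 21), (7, 0), (8, 9), (8, 14), (9, 7), (9, 16), (10, 5), (10, 18), (12, 5), (12, 18), (18, 6), (18, 17), (19, 3), (19, 20), (20, 2), (20, 21), (21, 2), (21, 21)}; affine count = 27; |E(F_23)| = 28.

Discriminant check: Δ ∝ 4a³ + 27b² = 4·4³ + 27·20² = 4·64 + 27·400 ≡ 16 (mod 23). Nonzero ⇒ E is nonsingular.
For each x ∈ F_23, compute rhs = x³ + 4·x + 20 mod 23, then count y ∈ F_23 with y² ≡ rhs.
  x = 0: rhs = 20, matching y values: none (0 points).
  x = 1: rhs = 2, matching y values: 5, 18 (2 points).
  x = 2: rhs = 13, matching y values: 6, 17 (2 points).
  x = 3: rhs = 13, matching y values: 6, 17 (2 points).
  x = 4: rhs = 8, matching y values: 10, 13 (2 points).
  x = 5: rhs = 4, matching y values: 2, 21 (2 points).
  x = 6: rhs = 7, matching y values: none (0 points).
  x = 7: rhs = 0, matching y values: 0 (1 points).
  x = 8: rhs = 12, matching y values: 9, 14 (2 points).
  x = 9: rhs = 3, matching y values: 7, 16 (2 points).
  x = 10: rhs = 2, matching y values: 5, 18 (2 points).
  x = 11: rhs = 15, matching y values: none (0 points).
  x = 12: rhs = 2, matching y values: 5, 18 (2 points).
  x = 13: rhs = 15, matching y values: none (0 points).
  x = 14: rhs = 14, matching y values: none (0 points).
  x = 15: rhs = 5, matching y values: none (0 points).
  x = 16: rhs = 17, matching y values: none (0 points).
  x = 17: rhs = 10, matching y values: none (0 points).
  x = 18: rhs = 13, matching y values: 6, 17 (2 points).
  x = 19: rhs = 9, matching y values: 3, 20 (2 points).
  x = 20: rhs = 4, matching y values: 2, 21 (2 points).
  x = 21: rhs = 4, matching y values: 2, 21 (2 points).
  x = 22: rhs = 15, matching y values: none (0 points).
Total affine count: 27.
Full point count |E(F_23)| = 27 + 1 = 28.
Hasse bound: |28 − (23+1)| = |4| = 4 ≤ 2√23 ≈ 9.5917 ✓.
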